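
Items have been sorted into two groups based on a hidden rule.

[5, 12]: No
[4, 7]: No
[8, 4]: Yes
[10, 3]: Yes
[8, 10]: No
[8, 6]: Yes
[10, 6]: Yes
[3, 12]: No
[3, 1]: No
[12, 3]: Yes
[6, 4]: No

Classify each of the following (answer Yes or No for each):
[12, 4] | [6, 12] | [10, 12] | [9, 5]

'Yes' ⟺ first > second AND sum ≥ 11.
[12, 4] — 12 > 4, 12+4 = 16, hence Yes. [6, 12] — 6 < 12, 6+12 = 18, hence No. [10, 12] — 10 < 12, 10+12 = 22, hence No. [9, 5] — 9 > 5, 9+5 = 14, hence Yes.

Yes, No, No, Yes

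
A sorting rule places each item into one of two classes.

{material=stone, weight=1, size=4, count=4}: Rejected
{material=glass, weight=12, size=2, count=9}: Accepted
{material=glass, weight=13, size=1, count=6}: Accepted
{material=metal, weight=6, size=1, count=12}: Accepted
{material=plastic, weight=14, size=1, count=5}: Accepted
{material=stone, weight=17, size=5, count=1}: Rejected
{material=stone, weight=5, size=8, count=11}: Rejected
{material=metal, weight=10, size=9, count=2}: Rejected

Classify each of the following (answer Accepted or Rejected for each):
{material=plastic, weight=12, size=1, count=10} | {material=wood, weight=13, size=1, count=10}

Rule: size ≤ 2. This holds for each 'Accepted' example and fails for each 'Rejected' one.
{material=plastic, weight=12, size=1, count=10}: size = 1 — checks out, so Accepted. {material=wood, weight=13, size=1, count=10}: size = 1 — checks out, so Accepted.

Accepted, Accepted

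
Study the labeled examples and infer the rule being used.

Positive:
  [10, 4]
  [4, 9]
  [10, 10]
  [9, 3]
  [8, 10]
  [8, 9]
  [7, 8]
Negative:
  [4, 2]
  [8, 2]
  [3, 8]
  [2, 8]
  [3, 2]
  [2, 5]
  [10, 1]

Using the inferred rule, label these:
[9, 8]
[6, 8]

Positive, Positive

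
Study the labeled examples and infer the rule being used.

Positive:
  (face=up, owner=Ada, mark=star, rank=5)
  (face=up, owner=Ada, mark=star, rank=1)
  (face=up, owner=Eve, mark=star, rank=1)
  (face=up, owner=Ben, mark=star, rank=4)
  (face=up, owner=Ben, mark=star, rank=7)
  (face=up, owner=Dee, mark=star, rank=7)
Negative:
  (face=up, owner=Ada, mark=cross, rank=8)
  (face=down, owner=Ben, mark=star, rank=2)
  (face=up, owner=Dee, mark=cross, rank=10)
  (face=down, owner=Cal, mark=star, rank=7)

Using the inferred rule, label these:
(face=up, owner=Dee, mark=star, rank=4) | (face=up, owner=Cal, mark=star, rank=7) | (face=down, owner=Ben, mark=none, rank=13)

Every 'Positive' example satisfies: mark is star AND face is up. None of the 'Negative' examples do.
(face=up, owner=Dee, mark=star, rank=4): mark is star, face is up, meets the rule → Positive.
(face=up, owner=Cal, mark=star, rank=7): mark is star, face is up, meets the rule → Positive.
(face=down, owner=Ben, mark=none, rank=13): mark is none, face is down, doesn't match → Negative.

Positive, Positive, Negative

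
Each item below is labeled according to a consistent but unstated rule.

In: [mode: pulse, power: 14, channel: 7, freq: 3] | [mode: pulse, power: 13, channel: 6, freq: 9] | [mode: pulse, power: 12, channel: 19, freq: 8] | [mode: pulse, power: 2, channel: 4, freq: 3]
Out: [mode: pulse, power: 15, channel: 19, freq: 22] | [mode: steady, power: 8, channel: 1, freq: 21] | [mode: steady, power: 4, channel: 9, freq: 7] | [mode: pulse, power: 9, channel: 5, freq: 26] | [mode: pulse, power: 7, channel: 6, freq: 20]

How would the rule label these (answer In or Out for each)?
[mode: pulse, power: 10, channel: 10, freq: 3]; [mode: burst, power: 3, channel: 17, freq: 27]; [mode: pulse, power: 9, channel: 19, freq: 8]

The rule appears to be: mode is pulse AND freq ≤ 9.
[mode: pulse, power: 10, channel: 10, freq: 3] — mode is pulse, freq = 3, hence In.
[mode: burst, power: 3, channel: 17, freq: 27] — mode is burst, freq = 27, hence Out.
[mode: pulse, power: 9, channel: 19, freq: 8] — mode is pulse, freq = 8, hence In.

In, Out, In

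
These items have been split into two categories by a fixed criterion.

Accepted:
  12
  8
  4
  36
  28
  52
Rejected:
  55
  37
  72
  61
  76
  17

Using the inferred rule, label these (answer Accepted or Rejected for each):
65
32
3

Rejected, Accepted, Rejected

The rule appears to be: even AND at most 52.
65 — 65 is odd, 65 > 52, hence Rejected. 32 — 32 is even, 32 ≤ 52, hence Accepted. 3 — 3 is odd, 3 ≤ 52, hence Rejected.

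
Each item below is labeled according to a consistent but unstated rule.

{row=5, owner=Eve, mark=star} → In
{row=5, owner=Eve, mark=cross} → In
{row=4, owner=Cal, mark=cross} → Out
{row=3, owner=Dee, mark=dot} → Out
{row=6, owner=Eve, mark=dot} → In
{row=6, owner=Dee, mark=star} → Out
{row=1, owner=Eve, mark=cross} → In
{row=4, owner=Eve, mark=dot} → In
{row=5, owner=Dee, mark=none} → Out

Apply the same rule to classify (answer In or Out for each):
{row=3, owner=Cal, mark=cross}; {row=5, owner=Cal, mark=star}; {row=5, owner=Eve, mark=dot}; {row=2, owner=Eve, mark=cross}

Out, Out, In, In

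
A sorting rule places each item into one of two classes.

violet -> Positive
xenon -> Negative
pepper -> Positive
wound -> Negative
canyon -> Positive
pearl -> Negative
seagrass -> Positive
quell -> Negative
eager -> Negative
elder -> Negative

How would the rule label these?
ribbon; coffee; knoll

A rule that fits every label: even length — true of each 'Positive' example, false of each 'Negative' one.
ribbon: Positive (length 6).
coffee: Positive (length 6).
knoll: Negative (length 5).

Positive, Positive, Negative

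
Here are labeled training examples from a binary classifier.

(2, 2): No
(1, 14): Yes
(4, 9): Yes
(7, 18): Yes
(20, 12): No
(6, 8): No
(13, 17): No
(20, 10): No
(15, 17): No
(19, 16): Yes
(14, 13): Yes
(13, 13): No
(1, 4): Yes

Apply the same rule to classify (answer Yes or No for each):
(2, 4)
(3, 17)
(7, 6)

No, No, Yes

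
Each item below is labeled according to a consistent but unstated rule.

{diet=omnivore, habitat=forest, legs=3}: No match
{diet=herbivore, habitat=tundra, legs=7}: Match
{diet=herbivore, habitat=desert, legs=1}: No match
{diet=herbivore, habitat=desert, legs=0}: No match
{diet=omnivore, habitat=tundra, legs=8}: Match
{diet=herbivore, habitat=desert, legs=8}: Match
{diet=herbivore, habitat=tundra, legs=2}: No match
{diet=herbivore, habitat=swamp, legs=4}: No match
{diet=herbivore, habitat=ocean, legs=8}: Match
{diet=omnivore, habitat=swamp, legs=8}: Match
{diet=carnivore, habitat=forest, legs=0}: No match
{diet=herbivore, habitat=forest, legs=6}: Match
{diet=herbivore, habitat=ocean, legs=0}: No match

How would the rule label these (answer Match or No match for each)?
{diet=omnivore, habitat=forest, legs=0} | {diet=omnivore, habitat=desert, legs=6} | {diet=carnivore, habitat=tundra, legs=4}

No match, Match, No match

A rule that fits every label: legs ≥ 6 — true of each 'Match' example, false of each 'No match' one.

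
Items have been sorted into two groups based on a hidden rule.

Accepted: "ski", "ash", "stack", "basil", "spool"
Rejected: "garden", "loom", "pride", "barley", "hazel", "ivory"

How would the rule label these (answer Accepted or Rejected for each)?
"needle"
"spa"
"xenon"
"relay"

Rejected, Accepted, Rejected, Rejected

Checking candidate rules against both groups, what survives is: contains 's'.
"needle" → no 's' → Rejected.
"spa" → has 's' → Accepted.
"xenon" → no 's' → Rejected.
"relay" → no 's' → Rejected.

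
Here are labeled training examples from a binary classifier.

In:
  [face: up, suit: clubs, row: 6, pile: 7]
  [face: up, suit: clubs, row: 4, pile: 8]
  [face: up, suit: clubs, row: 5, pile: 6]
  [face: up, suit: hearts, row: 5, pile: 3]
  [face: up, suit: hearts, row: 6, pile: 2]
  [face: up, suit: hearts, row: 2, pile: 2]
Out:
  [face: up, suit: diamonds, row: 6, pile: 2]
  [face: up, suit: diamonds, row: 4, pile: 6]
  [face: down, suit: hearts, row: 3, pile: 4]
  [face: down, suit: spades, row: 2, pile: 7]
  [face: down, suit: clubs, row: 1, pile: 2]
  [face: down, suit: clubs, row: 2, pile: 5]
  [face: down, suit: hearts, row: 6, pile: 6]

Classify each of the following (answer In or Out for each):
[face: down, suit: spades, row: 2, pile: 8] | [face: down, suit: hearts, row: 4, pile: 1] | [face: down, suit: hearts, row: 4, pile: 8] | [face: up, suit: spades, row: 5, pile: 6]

The rule appears to be: face is up AND suit is not diamonds.
[face: down, suit: spades, row: 2, pile: 8]: Out (face is down, suit is spades).
[face: down, suit: hearts, row: 4, pile: 1]: Out (face is down, suit is hearts).
[face: down, suit: hearts, row: 4, pile: 8]: Out (face is down, suit is hearts).
[face: up, suit: spades, row: 5, pile: 6]: In (face is up, suit is spades).

Out, Out, Out, In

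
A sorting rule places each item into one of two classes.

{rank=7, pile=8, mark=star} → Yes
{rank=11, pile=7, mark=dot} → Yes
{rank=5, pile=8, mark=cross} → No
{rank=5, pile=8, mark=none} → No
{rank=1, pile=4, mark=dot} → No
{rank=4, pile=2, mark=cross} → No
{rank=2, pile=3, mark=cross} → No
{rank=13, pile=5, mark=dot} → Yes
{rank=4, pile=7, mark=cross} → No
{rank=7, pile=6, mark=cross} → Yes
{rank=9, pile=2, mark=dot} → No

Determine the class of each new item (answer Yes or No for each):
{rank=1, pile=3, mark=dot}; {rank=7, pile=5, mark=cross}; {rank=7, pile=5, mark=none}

No, Yes, Yes

Rule: rank ≥ 7 AND pile ≥ 3. This holds for each 'Yes' example and fails for each 'No' one.
{rank=1, pile=3, mark=dot}: rank = 1, pile = 3, doesn't match → No.
{rank=7, pile=5, mark=cross}: rank = 7, pile = 5, satisfies this → Yes.
{rank=7, pile=5, mark=none}: rank = 7, pile = 5, satisfies this → Yes.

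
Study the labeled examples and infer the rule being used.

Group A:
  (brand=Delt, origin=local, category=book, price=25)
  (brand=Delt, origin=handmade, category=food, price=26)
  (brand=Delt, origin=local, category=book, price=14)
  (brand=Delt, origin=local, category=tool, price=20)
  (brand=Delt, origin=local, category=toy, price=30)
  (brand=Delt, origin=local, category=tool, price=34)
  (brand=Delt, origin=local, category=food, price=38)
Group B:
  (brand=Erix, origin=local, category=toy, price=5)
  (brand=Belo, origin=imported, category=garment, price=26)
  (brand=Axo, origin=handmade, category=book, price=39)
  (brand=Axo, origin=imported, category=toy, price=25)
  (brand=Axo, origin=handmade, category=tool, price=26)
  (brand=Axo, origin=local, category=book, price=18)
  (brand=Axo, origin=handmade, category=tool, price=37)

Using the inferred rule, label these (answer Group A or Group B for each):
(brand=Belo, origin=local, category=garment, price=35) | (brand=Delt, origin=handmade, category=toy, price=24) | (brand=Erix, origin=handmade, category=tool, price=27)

Every 'Group A' example satisfies: brand is Delt. None of the 'Group B' examples do.
(brand=Belo, origin=local, category=garment, price=35): brand is Belo — does not fit, so Group B.
(brand=Delt, origin=handmade, category=toy, price=24): brand is Delt — matches, so Group A.
(brand=Erix, origin=handmade, category=tool, price=27): brand is Erix — does not fit, so Group B.

Group B, Group A, Group B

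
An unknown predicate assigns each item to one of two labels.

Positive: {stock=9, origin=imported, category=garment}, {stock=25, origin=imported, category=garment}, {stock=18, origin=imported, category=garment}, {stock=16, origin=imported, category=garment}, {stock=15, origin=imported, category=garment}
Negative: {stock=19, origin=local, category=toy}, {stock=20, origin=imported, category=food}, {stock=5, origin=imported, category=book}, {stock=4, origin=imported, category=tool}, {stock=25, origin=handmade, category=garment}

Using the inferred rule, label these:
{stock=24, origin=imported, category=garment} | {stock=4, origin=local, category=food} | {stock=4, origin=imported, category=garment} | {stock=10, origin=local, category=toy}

Rule: origin is imported AND category is garment. This holds for each 'Positive' example and fails for each 'Negative' one.
Positive: {stock=24, origin=imported, category=garment}, since origin is imported, category is garment.
Negative: {stock=4, origin=local, category=food}, since origin is local, category is food.
Positive: {stock=4, origin=imported, category=garment}, since origin is imported, category is garment.
Negative: {stock=10, origin=local, category=toy}, since origin is local, category is toy.

Positive, Negative, Positive, Negative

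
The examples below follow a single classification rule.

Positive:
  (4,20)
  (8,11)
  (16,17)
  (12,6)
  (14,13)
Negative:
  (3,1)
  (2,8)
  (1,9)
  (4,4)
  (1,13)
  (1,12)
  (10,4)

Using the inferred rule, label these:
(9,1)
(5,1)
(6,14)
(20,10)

Negative, Negative, Positive, Positive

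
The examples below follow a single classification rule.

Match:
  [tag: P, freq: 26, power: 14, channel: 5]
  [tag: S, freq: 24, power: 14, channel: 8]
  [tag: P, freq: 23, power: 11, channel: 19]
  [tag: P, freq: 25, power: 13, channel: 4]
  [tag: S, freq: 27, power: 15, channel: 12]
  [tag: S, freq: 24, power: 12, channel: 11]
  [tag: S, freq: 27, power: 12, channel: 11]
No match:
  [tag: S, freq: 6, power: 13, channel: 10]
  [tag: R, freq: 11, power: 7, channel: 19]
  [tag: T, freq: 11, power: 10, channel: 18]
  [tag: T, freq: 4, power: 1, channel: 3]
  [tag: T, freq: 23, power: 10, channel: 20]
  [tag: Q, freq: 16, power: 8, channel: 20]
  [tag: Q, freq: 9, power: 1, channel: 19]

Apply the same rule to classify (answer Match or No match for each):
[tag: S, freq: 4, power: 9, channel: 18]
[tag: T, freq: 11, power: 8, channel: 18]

No match, No match

Rule: tag is P OR freq ≥ 24. This holds for each 'Match' example and fails for each 'No match' one.
[tag: S, freq: 4, power: 9, channel: 18]: tag is S, freq = 4 — does not satisfy this, so No match. [tag: T, freq: 11, power: 8, channel: 18]: tag is T, freq = 11 — does not satisfy this, so No match.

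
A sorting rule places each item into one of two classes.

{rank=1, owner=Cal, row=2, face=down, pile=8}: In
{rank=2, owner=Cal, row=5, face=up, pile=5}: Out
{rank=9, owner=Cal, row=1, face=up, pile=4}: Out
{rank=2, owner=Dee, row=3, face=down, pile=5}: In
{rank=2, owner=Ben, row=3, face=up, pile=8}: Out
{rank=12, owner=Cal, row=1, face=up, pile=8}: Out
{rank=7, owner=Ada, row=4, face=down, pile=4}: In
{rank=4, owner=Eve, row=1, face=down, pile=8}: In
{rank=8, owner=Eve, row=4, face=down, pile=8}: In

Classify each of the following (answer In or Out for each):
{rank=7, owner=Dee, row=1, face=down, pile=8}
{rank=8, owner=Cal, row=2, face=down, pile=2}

In, In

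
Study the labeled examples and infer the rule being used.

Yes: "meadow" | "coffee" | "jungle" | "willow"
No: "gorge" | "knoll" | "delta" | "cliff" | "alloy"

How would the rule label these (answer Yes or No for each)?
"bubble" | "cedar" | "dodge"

One predicate separates the groups cleanly: even length.
"bubble": length 6, matches → Yes. "cedar": length 5, fails the rule → No. "dodge": length 5, fails the rule → No.

Yes, No, No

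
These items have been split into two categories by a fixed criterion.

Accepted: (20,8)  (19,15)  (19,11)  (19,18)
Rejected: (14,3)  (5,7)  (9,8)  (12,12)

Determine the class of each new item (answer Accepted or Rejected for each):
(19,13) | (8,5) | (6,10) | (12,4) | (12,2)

Accepted, Rejected, Rejected, Rejected, Rejected

The distinguishing property — sum ≥ 28 — holds for all the 'Accepted' cases and none of the 'Rejected' cases.
(19,13): Accepted (19+13 = 32). (8,5): Rejected (8+5 = 13). (6,10): Rejected (6+10 = 16). (12,4): Rejected (12+4 = 16). (12,2): Rejected (12+2 = 14).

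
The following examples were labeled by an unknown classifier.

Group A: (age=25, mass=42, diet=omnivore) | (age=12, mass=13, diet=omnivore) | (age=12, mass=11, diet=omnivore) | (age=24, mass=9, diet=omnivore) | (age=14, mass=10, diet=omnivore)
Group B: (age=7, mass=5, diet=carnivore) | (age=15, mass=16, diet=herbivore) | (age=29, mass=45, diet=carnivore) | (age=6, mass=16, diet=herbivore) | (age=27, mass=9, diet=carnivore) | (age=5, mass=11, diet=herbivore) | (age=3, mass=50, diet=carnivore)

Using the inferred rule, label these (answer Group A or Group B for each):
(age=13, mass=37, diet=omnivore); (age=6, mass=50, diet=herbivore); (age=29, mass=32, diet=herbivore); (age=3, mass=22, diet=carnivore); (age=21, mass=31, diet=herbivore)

Group A, Group B, Group B, Group B, Group B

Looking at the examples, the only property every 'Group A' case has and every 'Group B' case lacks is: diet is omnivore.
Group A: (age=13, mass=37, diet=omnivore), since diet is omnivore.
Group B: (age=6, mass=50, diet=herbivore), since diet is herbivore.
Group B: (age=29, mass=32, diet=herbivore), since diet is herbivore.
Group B: (age=3, mass=22, diet=carnivore), since diet is carnivore.
Group B: (age=21, mass=31, diet=herbivore), since diet is herbivore.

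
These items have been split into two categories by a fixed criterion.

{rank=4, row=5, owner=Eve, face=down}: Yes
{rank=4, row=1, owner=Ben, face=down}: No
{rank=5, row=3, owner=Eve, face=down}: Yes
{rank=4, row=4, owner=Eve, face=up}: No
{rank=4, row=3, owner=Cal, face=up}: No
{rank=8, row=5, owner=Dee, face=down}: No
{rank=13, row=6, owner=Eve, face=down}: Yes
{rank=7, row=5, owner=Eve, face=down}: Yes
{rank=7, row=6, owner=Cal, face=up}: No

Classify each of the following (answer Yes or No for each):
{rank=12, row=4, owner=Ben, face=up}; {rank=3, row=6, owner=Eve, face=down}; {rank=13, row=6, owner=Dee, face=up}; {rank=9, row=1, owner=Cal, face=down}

No, Yes, No, No

The rule appears to be: face is down AND owner is Eve.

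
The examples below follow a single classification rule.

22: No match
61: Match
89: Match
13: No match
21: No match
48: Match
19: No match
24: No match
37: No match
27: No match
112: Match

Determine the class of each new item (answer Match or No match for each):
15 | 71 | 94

No match, Match, Match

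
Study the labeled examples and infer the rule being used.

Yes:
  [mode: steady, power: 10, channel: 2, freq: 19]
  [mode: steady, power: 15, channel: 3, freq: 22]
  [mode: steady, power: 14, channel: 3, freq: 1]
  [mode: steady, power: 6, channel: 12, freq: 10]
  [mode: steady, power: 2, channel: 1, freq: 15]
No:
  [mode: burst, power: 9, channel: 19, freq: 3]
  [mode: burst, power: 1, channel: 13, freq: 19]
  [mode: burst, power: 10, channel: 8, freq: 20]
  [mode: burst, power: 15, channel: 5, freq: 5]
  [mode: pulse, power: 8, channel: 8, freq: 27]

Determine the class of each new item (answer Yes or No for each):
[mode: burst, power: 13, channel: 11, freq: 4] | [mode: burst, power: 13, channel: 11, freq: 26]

No, No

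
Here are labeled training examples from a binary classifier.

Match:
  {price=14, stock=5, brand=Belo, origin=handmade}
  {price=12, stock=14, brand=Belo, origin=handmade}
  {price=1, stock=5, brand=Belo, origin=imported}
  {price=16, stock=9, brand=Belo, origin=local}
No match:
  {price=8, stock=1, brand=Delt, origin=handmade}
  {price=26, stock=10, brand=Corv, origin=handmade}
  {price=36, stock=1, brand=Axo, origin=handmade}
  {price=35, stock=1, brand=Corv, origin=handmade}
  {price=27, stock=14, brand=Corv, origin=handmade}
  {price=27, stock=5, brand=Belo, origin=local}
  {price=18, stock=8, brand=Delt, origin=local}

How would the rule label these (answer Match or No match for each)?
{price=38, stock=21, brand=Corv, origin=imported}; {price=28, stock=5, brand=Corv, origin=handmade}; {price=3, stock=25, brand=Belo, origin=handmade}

No match, No match, Match

The rule appears to be: brand is Belo AND price ≤ 16.
{price=38, stock=21, brand=Corv, origin=imported}: brand is Corv, price = 38, does not pass → No match. {price=28, stock=5, brand=Corv, origin=handmade}: brand is Corv, price = 28, does not pass → No match. {price=3, stock=25, brand=Belo, origin=handmade}: brand is Belo, price = 3, matches → Match.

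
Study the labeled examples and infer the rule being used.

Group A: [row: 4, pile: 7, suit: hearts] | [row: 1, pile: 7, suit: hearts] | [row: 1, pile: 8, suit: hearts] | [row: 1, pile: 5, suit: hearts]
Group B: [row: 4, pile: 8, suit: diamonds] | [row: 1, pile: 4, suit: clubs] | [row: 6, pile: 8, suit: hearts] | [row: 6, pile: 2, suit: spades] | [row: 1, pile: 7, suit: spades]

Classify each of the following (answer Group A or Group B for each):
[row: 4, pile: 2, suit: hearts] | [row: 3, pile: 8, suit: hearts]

The classifier is using: suit is hearts AND row ≤ 4.
[row: 4, pile: 2, suit: hearts]: suit is hearts, row = 4, has this property → Group A.
[row: 3, pile: 8, suit: hearts]: suit is hearts, row = 3, has this property → Group A.

Group A, Group A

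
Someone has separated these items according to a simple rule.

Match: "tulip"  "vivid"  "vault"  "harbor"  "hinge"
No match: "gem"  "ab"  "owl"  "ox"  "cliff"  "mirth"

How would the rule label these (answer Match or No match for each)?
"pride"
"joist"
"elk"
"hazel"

A rule that fits every label: has ≥ 2 vowels — true of each 'Match' example, false of each 'No match' one.
"pride" → 2 vowels → Match. "joist" → 2 vowels → Match. "elk" → 1 vowel → No match. "hazel" → 2 vowels → Match.

Match, Match, No match, Match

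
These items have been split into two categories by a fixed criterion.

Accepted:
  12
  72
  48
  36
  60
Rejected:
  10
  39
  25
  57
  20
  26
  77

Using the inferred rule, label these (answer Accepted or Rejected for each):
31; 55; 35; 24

Rejected, Rejected, Rejected, Accepted

The distinguishing property — multiple of 6 — holds for all the 'Accepted' cases and none of the 'Rejected' cases.
31: 31 = 6·5 + 1 — doesn't match, so Rejected.
55: 55 = 6·9 + 1 — doesn't match, so Rejected.
35: 35 = 6·5 + 5 — doesn't match, so Rejected.
24: 24 = 6·4 — fits, so Accepted.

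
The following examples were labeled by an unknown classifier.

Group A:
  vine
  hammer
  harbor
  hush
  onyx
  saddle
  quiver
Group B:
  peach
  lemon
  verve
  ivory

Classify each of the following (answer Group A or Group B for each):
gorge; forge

Group B, Group B

Looking at the examples, the only property every 'Group A' case has and every 'Group B' case lacks is: even length.
gorge: Group B (length 5).
forge: Group B (length 5).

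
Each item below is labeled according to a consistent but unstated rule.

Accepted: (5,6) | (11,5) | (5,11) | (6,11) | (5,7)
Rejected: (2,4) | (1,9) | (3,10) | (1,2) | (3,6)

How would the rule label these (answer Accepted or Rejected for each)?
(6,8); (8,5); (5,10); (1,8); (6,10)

The distinguishing property — first ≥ 4 — holds for all the 'Accepted' cases and none of the 'Rejected' cases.
(6,8) → first 6 → Accepted. (8,5) → first 8 → Accepted. (5,10) → first 5 → Accepted. (1,8) → first 1 → Rejected. (6,10) → first 6 → Accepted.

Accepted, Accepted, Accepted, Rejected, Accepted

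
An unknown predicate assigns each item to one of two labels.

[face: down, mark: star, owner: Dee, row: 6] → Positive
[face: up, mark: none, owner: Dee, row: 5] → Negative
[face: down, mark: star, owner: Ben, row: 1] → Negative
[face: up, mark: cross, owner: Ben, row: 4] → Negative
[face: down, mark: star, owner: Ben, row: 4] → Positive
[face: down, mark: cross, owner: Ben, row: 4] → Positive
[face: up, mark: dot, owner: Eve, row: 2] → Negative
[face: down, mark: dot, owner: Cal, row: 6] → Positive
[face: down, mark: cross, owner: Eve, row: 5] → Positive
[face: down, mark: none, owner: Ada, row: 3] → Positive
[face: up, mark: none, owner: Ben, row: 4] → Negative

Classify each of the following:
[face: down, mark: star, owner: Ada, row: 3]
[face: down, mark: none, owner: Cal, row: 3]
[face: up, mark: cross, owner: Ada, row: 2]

Positive, Positive, Negative

The pattern is that an item is 'Positive' exactly when: face is down AND row ≥ 2.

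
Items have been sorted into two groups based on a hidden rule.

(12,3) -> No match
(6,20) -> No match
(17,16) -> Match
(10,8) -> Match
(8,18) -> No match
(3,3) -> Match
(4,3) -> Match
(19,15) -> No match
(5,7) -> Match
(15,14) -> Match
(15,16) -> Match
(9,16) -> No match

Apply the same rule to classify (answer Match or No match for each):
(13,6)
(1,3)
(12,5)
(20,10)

No match, Match, No match, No match

The classifier is using: |first − second| ≤ 2.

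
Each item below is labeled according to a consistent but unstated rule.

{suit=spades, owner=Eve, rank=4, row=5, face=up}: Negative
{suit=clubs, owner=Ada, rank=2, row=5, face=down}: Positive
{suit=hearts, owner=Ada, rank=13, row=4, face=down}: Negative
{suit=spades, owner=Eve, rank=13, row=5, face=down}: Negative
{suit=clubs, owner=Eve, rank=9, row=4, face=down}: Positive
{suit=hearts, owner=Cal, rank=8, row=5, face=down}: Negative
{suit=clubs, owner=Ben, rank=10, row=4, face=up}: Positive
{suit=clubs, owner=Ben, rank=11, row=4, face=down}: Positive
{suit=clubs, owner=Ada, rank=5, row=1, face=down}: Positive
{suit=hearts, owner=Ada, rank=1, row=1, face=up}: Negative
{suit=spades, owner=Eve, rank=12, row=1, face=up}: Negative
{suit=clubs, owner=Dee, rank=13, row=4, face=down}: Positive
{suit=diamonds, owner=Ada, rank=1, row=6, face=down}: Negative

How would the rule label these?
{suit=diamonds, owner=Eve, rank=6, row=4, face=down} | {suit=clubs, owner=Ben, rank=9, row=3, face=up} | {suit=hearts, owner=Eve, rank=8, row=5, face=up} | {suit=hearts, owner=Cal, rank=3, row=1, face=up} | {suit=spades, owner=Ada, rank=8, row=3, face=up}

Negative, Positive, Negative, Negative, Negative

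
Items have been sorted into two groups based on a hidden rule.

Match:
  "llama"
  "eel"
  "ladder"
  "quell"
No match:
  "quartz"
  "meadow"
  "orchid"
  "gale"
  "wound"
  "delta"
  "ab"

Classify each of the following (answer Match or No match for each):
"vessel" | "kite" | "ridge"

Match, No match, No match

The simplest hypothesis consistent with all the labels is: has a double letter.
"vessel" → 'ss' doubled → Match.
"kite" → no doubled letter → No match.
"ridge" → no doubled letter → No match.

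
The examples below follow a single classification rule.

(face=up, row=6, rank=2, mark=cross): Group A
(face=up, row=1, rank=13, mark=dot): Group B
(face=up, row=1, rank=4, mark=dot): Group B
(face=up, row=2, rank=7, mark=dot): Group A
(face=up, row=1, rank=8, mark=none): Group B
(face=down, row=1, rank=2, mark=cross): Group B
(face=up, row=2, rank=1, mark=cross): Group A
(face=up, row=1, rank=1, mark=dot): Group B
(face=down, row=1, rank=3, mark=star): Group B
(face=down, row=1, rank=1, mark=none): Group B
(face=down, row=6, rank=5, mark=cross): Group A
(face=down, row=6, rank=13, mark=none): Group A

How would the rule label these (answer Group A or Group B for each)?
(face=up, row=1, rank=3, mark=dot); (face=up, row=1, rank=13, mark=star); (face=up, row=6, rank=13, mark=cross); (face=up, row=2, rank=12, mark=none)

The rule appears to be: row ≥ 2.
Group B: (face=up, row=1, rank=3, mark=dot), since row = 1.
Group B: (face=up, row=1, rank=13, mark=star), since row = 1.
Group A: (face=up, row=6, rank=13, mark=cross), since row = 6.
Group A: (face=up, row=2, rank=12, mark=none), since row = 2.

Group B, Group B, Group A, Group A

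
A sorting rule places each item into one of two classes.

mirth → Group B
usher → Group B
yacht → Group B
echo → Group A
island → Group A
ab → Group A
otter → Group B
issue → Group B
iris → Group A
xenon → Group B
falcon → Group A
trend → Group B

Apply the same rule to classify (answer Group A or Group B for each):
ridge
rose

Group B, Group A

A rule that fits every label: even length — true of each 'Group A' example, false of each 'Group B' one.
ridge: length 5 — lacks this property, so Group B.
rose: length 4 — fits, so Group A.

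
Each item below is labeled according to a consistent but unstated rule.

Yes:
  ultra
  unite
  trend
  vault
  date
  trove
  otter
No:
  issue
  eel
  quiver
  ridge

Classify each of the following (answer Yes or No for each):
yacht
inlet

Yes, Yes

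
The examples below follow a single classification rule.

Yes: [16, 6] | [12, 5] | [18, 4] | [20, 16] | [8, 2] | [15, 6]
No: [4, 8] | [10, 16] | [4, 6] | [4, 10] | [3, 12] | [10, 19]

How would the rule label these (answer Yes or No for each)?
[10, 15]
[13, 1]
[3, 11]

Rule: first > second. This holds for each 'Yes' example and fails for each 'No' one.
No: [10, 15], since 10 < 15. Yes: [13, 1], since 13 > 1. No: [3, 11], since 3 < 11.

No, Yes, No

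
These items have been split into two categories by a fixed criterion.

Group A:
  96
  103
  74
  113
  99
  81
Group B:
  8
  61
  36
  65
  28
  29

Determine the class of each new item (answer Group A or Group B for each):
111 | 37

Group A, Group B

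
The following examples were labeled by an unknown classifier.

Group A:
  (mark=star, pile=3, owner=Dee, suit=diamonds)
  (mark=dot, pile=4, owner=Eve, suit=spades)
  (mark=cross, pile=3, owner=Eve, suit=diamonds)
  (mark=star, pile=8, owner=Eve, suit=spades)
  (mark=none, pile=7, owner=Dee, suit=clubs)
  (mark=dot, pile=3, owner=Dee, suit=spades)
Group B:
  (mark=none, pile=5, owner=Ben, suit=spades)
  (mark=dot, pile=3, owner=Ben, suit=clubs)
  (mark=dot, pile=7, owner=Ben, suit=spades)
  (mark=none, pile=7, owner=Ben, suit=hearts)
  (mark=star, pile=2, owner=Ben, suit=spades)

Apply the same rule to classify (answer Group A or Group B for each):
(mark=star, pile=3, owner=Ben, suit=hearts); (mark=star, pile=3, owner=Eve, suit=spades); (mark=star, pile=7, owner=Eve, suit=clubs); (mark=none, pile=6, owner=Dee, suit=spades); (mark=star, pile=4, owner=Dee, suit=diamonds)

Comparing the two groups points to one rule — owner is not Ben.
(mark=star, pile=3, owner=Ben, suit=hearts) — owner is Ben, hence Group B. (mark=star, pile=3, owner=Eve, suit=spades) — owner is Eve, hence Group A. (mark=star, pile=7, owner=Eve, suit=clubs) — owner is Eve, hence Group A. (mark=none, pile=6, owner=Dee, suit=spades) — owner is Dee, hence Group A. (mark=star, pile=4, owner=Dee, suit=diamonds) — owner is Dee, hence Group A.

Group B, Group A, Group A, Group A, Group A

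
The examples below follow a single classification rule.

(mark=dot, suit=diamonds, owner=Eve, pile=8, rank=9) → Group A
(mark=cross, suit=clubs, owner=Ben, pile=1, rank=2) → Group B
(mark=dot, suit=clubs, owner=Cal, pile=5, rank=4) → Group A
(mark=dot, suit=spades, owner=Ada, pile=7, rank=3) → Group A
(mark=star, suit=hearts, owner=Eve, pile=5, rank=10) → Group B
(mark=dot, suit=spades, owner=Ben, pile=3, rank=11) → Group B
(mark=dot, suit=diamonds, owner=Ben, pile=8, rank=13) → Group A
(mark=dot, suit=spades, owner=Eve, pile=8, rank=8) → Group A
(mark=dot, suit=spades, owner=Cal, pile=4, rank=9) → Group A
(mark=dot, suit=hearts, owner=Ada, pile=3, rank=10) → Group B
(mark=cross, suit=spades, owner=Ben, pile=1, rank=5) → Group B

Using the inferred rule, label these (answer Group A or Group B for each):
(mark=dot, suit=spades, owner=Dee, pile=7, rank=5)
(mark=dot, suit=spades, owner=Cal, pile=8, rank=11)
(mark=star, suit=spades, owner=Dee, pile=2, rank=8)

Every 'Group A' example satisfies: mark is dot AND pile ≥ 4. None of the 'Group B' examples do.
(mark=dot, suit=spades, owner=Dee, pile=7, rank=5) — mark is dot, pile = 7, hence Group A. (mark=dot, suit=spades, owner=Cal, pile=8, rank=11) — mark is dot, pile = 8, hence Group A. (mark=star, suit=spades, owner=Dee, pile=2, rank=8) — mark is star, pile = 2, hence Group B.

Group A, Group A, Group B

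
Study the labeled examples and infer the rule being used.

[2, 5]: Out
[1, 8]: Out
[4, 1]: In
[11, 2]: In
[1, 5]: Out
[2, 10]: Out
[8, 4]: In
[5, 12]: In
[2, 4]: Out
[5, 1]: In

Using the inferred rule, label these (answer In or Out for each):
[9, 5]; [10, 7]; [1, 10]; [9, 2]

In, In, Out, In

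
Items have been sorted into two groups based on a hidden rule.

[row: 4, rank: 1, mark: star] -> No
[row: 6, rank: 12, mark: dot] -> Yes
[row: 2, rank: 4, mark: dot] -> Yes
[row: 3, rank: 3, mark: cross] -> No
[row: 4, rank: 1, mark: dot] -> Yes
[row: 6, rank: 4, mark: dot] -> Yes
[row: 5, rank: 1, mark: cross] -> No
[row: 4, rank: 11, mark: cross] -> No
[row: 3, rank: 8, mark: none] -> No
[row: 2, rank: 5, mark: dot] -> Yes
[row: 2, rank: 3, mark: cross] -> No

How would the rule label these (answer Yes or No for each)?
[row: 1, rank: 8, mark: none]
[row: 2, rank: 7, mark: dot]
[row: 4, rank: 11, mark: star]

All 'Yes' examples share one property — mark is dot — and every 'No' example lacks it.
[row: 1, rank: 8, mark: none]: mark is none, fails this test → No. [row: 2, rank: 7, mark: dot]: mark is dot, satisfies this → Yes. [row: 4, rank: 11, mark: star]: mark is star, fails this test → No.

No, Yes, No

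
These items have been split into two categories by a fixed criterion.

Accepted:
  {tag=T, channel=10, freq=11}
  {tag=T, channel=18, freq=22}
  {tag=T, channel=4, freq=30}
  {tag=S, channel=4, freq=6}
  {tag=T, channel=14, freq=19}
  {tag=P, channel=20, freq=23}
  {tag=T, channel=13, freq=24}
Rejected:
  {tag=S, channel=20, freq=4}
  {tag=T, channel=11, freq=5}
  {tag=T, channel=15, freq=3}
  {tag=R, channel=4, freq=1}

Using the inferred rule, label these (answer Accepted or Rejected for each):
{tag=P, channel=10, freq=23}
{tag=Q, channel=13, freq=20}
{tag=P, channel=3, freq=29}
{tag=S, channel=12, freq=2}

Rule: freq ≥ 6. This holds for each 'Accepted' example and fails for each 'Rejected' one.

Accepted, Accepted, Accepted, Rejected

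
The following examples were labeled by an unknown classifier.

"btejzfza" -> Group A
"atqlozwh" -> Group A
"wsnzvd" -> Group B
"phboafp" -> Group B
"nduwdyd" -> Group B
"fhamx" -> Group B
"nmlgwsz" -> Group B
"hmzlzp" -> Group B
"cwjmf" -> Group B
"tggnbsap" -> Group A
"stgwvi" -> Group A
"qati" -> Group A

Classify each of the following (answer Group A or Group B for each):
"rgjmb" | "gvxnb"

Group B, Group B

Checking candidate rules against both groups, what survives is: contains 't'.
"rgjmb" — no 't', hence Group B. "gvxnb" — no 't', hence Group B.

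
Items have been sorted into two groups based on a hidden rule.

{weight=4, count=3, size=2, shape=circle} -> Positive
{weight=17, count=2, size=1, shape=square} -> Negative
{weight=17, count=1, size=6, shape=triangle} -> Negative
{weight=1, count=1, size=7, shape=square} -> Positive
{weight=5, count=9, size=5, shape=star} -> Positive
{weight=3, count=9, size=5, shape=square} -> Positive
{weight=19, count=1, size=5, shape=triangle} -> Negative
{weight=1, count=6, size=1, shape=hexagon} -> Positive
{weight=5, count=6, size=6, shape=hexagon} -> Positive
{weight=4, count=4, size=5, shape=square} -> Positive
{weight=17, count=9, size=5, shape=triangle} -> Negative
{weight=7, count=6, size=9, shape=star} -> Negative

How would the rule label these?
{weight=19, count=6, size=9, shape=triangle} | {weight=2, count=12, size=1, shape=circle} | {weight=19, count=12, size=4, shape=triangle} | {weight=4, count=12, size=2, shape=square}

Negative, Positive, Negative, Positive

The simplest hypothesis consistent with all the labels is: weight ≤ 5.
{weight=19, count=6, size=9, shape=triangle} → weight = 19 → Negative.
{weight=2, count=12, size=1, shape=circle} → weight = 2 → Positive.
{weight=19, count=12, size=4, shape=triangle} → weight = 19 → Negative.
{weight=4, count=12, size=2, shape=square} → weight = 4 → Positive.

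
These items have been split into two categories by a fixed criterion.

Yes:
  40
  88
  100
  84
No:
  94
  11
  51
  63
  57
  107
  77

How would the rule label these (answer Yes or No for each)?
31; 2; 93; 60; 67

No, No, No, Yes, No

The distinguishing property — multiple of 4 — holds for all the 'Yes' cases and none of the 'No' cases.
31 → 31 = 4·7 + 3 → No. 2 → 2 = 4·0 + 2 → No. 93 → 93 = 4·23 + 1 → No. 60 → 60 = 4·15 → Yes. 67 → 67 = 4·16 + 3 → No.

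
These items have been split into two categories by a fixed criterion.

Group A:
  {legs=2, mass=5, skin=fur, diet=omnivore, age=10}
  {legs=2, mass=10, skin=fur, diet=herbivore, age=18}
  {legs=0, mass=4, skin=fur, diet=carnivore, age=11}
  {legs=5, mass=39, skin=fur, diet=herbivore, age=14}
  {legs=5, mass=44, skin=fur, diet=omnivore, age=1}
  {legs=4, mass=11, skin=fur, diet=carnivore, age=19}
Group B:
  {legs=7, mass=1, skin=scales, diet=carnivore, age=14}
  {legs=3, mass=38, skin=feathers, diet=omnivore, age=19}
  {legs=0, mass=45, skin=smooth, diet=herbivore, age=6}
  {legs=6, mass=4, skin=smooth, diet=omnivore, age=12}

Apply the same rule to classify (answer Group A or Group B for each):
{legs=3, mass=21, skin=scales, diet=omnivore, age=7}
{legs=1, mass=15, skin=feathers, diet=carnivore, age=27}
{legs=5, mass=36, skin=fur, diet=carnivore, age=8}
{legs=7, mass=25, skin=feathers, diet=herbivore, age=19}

Group B, Group B, Group A, Group B

Every 'Group A' example satisfies: skin is fur. None of the 'Group B' examples do.
{legs=3, mass=21, skin=scales, diet=omnivore, age=7} → skin is scales → Group B. {legs=1, mass=15, skin=feathers, diet=carnivore, age=27} → skin is feathers → Group B. {legs=5, mass=36, skin=fur, diet=carnivore, age=8} → skin is fur → Group A. {legs=7, mass=25, skin=feathers, diet=herbivore, age=19} → skin is feathers → Group B.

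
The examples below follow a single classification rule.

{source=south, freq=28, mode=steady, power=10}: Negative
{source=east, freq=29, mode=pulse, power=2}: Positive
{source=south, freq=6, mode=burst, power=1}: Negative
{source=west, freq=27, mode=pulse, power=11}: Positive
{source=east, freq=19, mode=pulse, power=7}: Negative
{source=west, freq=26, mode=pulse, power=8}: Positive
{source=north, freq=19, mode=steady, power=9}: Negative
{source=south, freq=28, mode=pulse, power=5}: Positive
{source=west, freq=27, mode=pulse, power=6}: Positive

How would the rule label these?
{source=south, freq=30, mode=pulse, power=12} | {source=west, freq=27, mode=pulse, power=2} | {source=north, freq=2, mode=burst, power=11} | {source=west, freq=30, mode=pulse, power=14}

Positive, Positive, Negative, Positive

The pattern is that an item is 'Positive' exactly when: mode is pulse AND freq ≥ 26.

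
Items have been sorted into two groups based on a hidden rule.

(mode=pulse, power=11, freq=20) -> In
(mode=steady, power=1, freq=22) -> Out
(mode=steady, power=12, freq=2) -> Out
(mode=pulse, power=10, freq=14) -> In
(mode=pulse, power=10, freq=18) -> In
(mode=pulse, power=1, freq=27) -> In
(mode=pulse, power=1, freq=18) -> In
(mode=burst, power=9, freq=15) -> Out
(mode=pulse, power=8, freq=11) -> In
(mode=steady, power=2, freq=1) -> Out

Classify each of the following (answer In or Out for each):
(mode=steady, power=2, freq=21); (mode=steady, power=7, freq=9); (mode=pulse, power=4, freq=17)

The rule appears to be: mode is pulse.

Out, Out, In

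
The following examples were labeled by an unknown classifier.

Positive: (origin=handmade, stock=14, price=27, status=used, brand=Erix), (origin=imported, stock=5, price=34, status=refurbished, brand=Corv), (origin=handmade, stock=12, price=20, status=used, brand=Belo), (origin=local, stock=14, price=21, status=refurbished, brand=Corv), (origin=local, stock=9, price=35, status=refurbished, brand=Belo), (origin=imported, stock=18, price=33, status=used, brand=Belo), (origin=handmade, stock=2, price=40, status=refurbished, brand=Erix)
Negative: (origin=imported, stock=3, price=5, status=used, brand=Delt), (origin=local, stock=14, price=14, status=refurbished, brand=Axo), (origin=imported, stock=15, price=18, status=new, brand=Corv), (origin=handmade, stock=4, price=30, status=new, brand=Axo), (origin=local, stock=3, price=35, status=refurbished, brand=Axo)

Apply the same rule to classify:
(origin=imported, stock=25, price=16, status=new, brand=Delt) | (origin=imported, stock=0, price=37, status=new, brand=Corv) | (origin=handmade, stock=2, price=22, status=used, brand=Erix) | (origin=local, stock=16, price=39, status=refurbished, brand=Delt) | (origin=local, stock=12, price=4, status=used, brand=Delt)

A rule that fits every label: brand is not Axo AND price ≥ 20 — true of each 'Positive' example, false of each 'Negative' one.
(origin=imported, stock=25, price=16, status=new, brand=Delt) → brand is Delt, price = 16 → Negative.
(origin=imported, stock=0, price=37, status=new, brand=Corv) → brand is Corv, price = 37 → Positive.
(origin=handmade, stock=2, price=22, status=used, brand=Erix) → brand is Erix, price = 22 → Positive.
(origin=local, stock=16, price=39, status=refurbished, brand=Delt) → brand is Delt, price = 39 → Positive.
(origin=local, stock=12, price=4, status=used, brand=Delt) → brand is Delt, price = 4 → Negative.

Negative, Positive, Positive, Positive, Negative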